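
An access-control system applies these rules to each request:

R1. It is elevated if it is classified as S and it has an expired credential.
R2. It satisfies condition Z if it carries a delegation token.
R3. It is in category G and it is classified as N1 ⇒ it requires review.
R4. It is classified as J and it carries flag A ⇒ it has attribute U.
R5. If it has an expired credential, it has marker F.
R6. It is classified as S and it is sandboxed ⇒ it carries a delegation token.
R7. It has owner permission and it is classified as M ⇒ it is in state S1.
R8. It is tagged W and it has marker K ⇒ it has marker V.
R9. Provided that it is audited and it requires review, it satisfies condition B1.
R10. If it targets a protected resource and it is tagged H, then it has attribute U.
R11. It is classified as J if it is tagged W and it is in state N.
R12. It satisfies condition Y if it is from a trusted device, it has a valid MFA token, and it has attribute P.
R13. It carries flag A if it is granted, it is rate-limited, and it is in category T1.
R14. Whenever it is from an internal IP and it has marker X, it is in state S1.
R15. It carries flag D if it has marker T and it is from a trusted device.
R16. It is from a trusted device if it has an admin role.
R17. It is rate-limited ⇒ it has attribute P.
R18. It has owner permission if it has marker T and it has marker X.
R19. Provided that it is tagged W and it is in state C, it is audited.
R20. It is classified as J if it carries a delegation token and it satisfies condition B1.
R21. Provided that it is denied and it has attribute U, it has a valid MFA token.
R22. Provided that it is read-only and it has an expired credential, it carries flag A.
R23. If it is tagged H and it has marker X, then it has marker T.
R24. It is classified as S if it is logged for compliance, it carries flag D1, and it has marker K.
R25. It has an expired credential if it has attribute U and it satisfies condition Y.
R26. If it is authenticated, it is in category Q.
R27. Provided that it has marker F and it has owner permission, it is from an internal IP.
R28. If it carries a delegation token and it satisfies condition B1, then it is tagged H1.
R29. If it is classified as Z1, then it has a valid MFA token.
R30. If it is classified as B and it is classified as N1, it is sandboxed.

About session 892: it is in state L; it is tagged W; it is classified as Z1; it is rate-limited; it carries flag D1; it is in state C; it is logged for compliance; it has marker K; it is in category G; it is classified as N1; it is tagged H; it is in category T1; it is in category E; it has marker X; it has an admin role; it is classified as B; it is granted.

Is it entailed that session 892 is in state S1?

By R3 (it is in category G, it is classified as N1): it requires review.
By R13 (it is granted, it is rate-limited, it is in category T1): it carries flag A.
By R16 (it has an admin role): it is from a trusted device.
By R17 (it is rate-limited): it has attribute P.
By R19 (it is tagged W, it is in state C): it is audited.
By R23 (it is tagged H, it has marker X): it has marker T.
By R24 (it is logged for compliance, it carries flag D1, it has marker K): it is classified as S.
By R29 (it is classified as Z1): it has a valid MFA token.
By R30 (it is classified as B, it is classified as N1): it is sandboxed.
By R6 (it is classified as S, it is sandboxed): it carries a delegation token.
By R9 (it is audited, it requires review): it satisfies condition B1.
By R12 (it is from a trusted device, it has a valid MFA token, it has attribute P): it satisfies condition Y.
By R18 (it has marker T, it has marker X): it has owner permission.
By R20 (it carries a delegation token, it satisfies condition B1): it is classified as J.
By R4 (it is classified as J, it carries flag A): it has attribute U.
By R25 (it has attribute U, it satisfies condition Y): it has an expired credential.
By R5 (it has an expired credential): it has marker F.
By R27 (it has marker F, it has owner permission): it is from an internal IP.
By R14 (it is from an internal IP, it has marker X): it is in state S1.

Yes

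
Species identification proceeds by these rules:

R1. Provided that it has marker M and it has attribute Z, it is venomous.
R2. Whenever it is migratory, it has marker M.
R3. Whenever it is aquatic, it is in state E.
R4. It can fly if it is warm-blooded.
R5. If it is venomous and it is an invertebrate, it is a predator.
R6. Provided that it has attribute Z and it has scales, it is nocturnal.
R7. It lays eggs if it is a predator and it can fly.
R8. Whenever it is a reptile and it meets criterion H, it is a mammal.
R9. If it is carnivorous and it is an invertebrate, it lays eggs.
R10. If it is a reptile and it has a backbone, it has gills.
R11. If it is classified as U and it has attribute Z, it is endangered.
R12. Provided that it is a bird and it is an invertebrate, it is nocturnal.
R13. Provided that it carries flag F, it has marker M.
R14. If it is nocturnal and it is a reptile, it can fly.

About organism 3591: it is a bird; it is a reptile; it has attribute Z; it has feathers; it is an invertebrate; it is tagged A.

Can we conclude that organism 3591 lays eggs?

Forward chaining from the given facts derives: is nocturnal, can fly.
Rules concluding "it lays eggs": R7 needs "it is a predator"; R9 needs "it is carnivorous" — none of these are established.

No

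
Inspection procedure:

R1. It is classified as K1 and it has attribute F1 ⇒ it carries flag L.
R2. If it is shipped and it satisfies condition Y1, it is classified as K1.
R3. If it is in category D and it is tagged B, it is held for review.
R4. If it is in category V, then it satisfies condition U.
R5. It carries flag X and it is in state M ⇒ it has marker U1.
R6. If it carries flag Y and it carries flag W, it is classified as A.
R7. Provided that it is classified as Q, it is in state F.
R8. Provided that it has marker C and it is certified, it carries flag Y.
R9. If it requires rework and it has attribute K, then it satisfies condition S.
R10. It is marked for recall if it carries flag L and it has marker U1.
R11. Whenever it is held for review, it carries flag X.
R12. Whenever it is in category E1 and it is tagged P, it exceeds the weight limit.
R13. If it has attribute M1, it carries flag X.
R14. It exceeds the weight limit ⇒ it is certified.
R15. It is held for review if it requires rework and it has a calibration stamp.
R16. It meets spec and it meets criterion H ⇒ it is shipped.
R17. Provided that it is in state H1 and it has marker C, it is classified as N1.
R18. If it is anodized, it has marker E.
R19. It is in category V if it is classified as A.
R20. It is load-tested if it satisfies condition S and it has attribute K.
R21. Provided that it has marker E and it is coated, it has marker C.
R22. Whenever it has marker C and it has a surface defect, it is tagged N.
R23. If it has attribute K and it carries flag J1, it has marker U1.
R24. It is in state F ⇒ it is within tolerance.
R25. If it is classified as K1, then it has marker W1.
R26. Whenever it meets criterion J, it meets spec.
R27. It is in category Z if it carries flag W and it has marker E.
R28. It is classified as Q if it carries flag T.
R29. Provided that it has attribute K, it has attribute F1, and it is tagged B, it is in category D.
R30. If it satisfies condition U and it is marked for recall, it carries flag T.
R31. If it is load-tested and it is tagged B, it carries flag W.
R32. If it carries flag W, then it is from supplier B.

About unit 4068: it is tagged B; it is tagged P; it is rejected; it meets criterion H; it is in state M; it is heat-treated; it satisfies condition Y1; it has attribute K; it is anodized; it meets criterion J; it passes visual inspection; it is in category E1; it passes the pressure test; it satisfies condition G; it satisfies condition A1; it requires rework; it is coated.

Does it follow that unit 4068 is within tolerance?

Forward chaining from the given facts derives: satisfies condition S, exceeds the weight limit, is certified, has marker E, is load-tested, has marker C, meets spec, carries flag W, is from supplier B, carries flag Y, is shipped, is in category Z, is classified as K1, is classified as A, is in category V, has marker W1, satisfies condition U.
The only rule concluding "it is within tolerance" is R24, which needs "it is in state F"; that is never established.

No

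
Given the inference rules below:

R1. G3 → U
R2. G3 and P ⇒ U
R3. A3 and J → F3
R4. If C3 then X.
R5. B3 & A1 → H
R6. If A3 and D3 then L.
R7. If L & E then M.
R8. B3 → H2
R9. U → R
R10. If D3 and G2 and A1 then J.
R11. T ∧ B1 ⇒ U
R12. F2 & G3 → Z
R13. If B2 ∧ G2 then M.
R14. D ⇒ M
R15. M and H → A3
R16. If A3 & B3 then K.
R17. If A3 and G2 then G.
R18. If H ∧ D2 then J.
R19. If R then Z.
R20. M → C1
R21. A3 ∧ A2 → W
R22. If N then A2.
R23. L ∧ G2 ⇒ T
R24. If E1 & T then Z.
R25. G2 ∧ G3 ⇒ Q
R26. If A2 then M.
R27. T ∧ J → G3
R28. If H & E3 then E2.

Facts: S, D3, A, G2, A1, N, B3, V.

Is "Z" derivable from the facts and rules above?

Yes

H  (by R5: B3, A1)
J  (by R10: D3, G2, A1)
A2  (by R22: N)
M  (by R26: A2)
A3  (by R15: M, H)
L  (by R6: A3, D3)
T  (by R23: L, G2)
G3  (by R27: T, J)
U  (by R1: G3)
R  (by R9: U)
Z  (by R19: R)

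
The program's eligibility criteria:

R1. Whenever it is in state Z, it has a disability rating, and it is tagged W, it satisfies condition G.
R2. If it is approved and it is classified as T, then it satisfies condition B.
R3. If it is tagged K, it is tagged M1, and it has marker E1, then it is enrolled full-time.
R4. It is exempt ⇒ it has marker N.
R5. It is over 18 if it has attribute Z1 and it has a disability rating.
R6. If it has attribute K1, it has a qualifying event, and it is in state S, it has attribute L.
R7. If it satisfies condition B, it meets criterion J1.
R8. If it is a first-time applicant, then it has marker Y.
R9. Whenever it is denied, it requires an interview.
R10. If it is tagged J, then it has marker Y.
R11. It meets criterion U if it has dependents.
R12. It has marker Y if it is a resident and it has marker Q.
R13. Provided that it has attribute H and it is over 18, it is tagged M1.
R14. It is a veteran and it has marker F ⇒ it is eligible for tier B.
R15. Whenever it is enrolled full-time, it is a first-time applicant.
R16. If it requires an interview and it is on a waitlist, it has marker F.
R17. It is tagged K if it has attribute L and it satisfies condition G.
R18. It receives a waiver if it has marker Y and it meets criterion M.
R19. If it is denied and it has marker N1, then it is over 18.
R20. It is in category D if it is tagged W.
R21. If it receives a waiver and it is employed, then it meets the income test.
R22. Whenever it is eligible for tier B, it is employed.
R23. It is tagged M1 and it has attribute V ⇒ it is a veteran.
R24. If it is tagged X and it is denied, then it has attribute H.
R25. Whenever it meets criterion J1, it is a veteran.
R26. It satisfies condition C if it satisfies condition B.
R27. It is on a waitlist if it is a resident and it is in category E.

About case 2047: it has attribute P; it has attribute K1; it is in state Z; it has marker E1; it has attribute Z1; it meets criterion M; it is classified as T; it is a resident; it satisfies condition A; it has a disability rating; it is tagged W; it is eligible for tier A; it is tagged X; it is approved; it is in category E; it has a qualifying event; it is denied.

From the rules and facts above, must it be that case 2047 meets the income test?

No

Forward chaining from the given facts derives: satisfies condition G, satisfies condition B, is over 18, meets criterion J1, requires an interview, is in category D, has attribute H, is a veteran, satisfies condition C, is on a waitlist, is tagged M1, has marker F, is eligible for tier B, is employed.
The only rule concluding "it meets the income test" is R21, which needs "it receives a waiver"; that is never established.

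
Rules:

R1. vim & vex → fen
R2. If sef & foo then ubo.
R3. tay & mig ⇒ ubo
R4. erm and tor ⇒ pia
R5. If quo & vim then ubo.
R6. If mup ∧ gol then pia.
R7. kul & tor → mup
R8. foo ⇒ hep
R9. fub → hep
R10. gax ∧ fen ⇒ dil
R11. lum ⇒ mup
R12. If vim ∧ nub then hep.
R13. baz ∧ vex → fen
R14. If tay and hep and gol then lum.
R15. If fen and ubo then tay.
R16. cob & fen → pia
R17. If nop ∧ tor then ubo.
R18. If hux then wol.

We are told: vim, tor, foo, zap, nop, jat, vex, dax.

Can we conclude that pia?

Forward chaining from the given facts derives: fen, hep, ubo, tay.
Rules concluding pia: R4 needs erm; R6 needs mup; R16 needs cob — none of these are established.

No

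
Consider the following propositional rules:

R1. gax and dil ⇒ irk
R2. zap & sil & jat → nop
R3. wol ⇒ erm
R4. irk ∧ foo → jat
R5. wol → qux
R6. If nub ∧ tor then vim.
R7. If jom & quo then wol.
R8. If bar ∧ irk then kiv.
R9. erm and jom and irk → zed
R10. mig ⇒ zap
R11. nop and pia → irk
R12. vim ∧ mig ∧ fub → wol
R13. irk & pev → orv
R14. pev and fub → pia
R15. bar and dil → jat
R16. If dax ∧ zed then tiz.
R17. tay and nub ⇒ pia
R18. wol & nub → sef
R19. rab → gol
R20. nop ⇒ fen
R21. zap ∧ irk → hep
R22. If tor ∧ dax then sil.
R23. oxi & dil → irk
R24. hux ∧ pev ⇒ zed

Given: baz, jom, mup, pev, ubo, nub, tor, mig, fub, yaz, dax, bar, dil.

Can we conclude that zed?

Yes

vim  (by R6: nub, tor)
zap  (by R10: mig)
wol  (by R12: vim, mig, fub)
pia  (by R14: pev, fub)
jat  (by R15: bar, dil)
sil  (by R22: tor, dax)
nop  (by R2: zap, sil, jat)
erm  (by R3: wol)
irk  (by R11: nop, pia)
zed  (by R9: erm, jom, irk)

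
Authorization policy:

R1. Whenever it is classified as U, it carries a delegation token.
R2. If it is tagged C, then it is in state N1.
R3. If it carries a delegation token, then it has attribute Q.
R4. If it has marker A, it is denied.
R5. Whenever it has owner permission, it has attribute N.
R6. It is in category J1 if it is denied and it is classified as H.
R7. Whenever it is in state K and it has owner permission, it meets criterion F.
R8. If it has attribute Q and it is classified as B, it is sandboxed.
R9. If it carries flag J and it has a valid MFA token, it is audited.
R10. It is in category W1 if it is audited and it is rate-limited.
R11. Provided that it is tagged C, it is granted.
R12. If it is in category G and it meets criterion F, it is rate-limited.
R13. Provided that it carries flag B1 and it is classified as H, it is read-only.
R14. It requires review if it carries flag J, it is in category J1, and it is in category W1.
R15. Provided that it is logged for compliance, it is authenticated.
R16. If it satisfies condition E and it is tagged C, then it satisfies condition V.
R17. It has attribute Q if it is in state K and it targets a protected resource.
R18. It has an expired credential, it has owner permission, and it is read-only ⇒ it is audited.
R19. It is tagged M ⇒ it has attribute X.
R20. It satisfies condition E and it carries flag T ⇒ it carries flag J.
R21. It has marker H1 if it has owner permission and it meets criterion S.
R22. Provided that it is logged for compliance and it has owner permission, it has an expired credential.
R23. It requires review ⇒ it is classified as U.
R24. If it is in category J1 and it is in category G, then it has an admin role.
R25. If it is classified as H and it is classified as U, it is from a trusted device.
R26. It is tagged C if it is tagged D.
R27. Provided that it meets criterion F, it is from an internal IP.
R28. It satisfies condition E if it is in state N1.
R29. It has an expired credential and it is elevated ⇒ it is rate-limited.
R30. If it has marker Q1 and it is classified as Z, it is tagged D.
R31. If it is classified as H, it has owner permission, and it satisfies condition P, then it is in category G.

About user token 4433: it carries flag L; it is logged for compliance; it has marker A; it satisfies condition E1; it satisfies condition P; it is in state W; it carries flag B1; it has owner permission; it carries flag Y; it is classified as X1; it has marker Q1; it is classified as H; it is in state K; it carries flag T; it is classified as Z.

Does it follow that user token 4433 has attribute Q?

Yes

By R4 (it has marker A): it is denied.
By R6 (it is denied, it is classified as H): it is in category J1.
By R7 (it is in state K, it has owner permission): it meets criterion F.
By R13 (it carries flag B1, it is classified as H): it is read-only.
By R22 (it is logged for compliance, it has owner permission): it has an expired credential.
By R30 (it has marker Q1, it is classified as Z): it is tagged D.
By R31 (it is classified as H, it has owner permission, it satisfies condition P): it is in category G.
By R12 (it is in category G, it meets criterion F): it is rate-limited.
By R18 (it has an expired credential, it has owner permission, it is read-only): it is audited.
By R26 (it is tagged D): it is tagged C.
By R2 (it is tagged C): it is in state N1.
By R10 (it is audited, it is rate-limited): it is in category W1.
By R28 (it is in state N1): it satisfies condition E.
By R20 (it satisfies condition E, it carries flag T): it carries flag J.
By R14 (it carries flag J, it is in category J1, it is in category W1): it requires review.
By R23 (it requires review): it is classified as U.
By R1 (it is classified as U): it carries a delegation token.
By R3 (it carries a delegation token): it has attribute Q.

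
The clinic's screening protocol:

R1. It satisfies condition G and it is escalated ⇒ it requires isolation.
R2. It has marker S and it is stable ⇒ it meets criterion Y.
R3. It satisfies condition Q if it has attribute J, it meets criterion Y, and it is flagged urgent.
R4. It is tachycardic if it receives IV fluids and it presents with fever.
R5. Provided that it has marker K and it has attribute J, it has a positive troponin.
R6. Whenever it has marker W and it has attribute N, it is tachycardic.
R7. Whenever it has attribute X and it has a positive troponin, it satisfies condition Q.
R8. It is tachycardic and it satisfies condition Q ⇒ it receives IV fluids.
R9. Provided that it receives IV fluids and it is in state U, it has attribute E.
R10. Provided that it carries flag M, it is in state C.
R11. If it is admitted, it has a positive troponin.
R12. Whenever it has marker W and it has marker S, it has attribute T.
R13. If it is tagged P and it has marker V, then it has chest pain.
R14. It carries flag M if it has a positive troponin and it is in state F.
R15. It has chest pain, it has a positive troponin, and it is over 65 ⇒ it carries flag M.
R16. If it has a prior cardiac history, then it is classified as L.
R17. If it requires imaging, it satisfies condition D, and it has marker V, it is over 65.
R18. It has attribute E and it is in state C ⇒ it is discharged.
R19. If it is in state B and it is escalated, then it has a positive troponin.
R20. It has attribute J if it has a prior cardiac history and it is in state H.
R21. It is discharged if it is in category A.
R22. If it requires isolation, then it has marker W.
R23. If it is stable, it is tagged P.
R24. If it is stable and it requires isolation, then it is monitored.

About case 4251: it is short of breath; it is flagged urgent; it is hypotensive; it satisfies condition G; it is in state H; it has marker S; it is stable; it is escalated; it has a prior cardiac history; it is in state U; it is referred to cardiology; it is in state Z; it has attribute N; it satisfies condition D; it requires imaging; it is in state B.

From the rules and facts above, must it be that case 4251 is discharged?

No

Forward chaining from the given facts derives: requires isolation, meets criterion Y, is classified as L, has a positive troponin, has attribute J, has marker W, is tagged P, is monitored, satisfies condition Q, is tachycardic, receives IV fluids, has attribute E, has attribute T.
Rules concluding "it is discharged": R18 needs "it is in state C"; R21 needs "it is in category A" — none of these are established.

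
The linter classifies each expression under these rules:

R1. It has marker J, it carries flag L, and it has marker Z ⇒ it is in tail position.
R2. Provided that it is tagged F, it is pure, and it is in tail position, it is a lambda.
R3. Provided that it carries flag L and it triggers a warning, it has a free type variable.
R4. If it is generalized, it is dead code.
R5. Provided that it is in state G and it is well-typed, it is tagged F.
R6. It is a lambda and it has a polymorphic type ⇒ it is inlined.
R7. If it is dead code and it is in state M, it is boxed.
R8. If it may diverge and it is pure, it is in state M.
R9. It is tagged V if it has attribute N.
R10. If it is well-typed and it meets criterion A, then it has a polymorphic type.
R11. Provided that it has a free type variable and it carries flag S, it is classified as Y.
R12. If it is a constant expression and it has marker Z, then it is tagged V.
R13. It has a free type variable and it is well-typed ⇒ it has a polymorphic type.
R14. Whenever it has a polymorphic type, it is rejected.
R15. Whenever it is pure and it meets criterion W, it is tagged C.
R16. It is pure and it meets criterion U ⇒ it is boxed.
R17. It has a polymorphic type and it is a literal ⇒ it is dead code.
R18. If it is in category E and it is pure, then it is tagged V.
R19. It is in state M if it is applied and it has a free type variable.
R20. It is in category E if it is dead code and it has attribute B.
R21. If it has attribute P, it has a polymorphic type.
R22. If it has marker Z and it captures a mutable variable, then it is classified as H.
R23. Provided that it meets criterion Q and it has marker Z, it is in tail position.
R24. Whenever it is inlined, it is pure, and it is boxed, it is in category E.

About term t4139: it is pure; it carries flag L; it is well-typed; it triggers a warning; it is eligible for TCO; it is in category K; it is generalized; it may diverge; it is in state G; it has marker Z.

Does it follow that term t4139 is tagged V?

Forward chaining from the given facts derives: has a free type variable, is dead code, is tagged F, is in state M, has a polymorphic type, is rejected, is boxed.
Rules concluding "it is tagged V": R9 needs "it has attribute N"; R12 needs "it is a constant expression"; R18 needs "it is in category E" — none of these are established.

No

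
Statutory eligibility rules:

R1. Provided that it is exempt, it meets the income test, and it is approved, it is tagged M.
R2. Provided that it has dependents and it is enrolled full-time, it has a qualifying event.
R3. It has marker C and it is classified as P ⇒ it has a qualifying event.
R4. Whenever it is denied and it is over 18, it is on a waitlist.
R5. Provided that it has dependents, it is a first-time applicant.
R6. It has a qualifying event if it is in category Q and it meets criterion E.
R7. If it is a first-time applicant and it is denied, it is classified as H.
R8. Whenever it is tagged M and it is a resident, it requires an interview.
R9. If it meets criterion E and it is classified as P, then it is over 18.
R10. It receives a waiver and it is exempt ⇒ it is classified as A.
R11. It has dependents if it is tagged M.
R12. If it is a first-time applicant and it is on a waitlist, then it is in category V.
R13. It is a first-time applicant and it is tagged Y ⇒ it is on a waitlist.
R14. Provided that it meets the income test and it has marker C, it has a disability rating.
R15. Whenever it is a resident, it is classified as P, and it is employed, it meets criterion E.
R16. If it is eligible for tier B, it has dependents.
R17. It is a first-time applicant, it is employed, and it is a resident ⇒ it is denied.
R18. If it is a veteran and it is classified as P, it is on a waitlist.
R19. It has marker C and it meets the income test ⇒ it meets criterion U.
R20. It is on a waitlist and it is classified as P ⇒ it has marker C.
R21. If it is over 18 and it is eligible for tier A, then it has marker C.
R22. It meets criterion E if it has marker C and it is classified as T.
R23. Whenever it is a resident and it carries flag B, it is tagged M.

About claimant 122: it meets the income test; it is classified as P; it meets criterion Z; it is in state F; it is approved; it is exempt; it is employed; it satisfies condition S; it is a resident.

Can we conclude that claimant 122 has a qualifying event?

By R1 (it is exempt, it meets the income test, it is approved): it is tagged M.
By R11 (it is tagged M): it has dependents.
By R15 (it is a resident, it is classified as P, it is employed): it meets criterion E.
By R5 (it has dependents): it is a first-time applicant.
By R9 (it meets criterion E, it is classified as P): it is over 18.
By R17 (it is a first-time applicant, it is employed, it is a resident): it is denied.
By R4 (it is denied, it is over 18): it is on a waitlist.
By R20 (it is on a waitlist, it is classified as P): it has marker C.
By R3 (it has marker C, it is classified as P): it has a qualifying event.

Yes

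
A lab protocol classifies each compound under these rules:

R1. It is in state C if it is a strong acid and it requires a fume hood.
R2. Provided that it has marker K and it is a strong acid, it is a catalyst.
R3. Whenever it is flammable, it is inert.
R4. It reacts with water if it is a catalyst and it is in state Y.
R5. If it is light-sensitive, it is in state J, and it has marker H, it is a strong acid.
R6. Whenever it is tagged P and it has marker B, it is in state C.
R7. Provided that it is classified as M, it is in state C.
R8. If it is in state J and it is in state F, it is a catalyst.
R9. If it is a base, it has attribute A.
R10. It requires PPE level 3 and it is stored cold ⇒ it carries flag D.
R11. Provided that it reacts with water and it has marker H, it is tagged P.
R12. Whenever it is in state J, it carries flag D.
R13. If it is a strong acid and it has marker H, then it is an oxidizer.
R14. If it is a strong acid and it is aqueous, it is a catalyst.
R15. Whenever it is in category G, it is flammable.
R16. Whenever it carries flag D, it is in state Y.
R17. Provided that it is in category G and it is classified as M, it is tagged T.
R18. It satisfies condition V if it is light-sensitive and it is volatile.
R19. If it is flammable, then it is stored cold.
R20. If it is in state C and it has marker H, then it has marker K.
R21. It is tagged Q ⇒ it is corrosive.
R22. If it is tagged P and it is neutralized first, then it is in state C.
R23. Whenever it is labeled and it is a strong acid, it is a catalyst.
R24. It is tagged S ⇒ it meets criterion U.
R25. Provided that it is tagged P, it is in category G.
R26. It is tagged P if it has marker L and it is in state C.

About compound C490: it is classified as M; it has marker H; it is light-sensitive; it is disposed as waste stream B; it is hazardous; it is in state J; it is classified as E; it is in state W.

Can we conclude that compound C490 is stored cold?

Yes

By R5 (it is light-sensitive, it is in state J, it has marker H): it is a strong acid.
By R7 (it is classified as M): it is in state C.
By R12 (it is in state J): it carries flag D.
By R16 (it carries flag D): it is in state Y.
By R20 (it is in state C, it has marker H): it has marker K.
By R2 (it has marker K, it is a strong acid): it is a catalyst.
By R4 (it is a catalyst, it is in state Y): it reacts with water.
By R11 (it reacts with water, it has marker H): it is tagged P.
By R25 (it is tagged P): it is in category G.
By R15 (it is in category G): it is flammable.
By R19 (it is flammable): it is stored cold.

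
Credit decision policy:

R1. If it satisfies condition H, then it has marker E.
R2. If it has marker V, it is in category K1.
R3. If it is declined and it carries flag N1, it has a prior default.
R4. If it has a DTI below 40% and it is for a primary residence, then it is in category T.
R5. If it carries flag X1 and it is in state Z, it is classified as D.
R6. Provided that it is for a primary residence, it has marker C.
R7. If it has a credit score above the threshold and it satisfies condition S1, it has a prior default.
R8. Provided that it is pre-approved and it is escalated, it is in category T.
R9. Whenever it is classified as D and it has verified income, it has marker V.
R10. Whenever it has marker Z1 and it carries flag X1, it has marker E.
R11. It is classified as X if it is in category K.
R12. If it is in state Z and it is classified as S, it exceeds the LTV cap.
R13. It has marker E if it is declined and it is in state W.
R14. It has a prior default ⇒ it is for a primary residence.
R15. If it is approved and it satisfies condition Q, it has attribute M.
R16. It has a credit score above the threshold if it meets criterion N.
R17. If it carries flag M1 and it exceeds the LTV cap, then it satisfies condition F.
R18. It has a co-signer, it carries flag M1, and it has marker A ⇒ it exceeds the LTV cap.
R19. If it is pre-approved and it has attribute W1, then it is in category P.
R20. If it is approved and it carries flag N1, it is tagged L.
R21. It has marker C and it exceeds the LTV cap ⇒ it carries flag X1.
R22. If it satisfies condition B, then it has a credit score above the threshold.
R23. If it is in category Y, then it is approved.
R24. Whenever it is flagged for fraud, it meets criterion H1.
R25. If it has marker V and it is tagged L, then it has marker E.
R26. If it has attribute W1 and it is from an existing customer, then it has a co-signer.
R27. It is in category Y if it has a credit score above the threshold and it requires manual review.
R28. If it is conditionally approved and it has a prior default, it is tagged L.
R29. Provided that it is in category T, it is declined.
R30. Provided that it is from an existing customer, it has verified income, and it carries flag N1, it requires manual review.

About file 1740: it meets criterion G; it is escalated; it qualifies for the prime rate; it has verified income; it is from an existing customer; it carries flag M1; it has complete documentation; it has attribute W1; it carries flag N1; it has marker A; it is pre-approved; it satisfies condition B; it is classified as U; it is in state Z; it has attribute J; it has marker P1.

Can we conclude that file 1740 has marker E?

Yes

By R8 (it is pre-approved, it is escalated): it is in category T.
By R22 (it satisfies condition B): it has a credit score above the threshold.
By R26 (it has attribute W1, it is from an existing customer): it has a co-signer.
By R29 (it is in category T): it is declined.
By R30 (it is from an existing customer, it has verified income, it carries flag N1): it requires manual review.
By R3 (it is declined, it carries flag N1): it has a prior default.
By R14 (it has a prior default): it is for a primary residence.
By R18 (it has a co-signer, it carries flag M1, it has marker A): it exceeds the LTV cap.
By R27 (it has a credit score above the threshold, it requires manual review): it is in category Y.
By R6 (it is for a primary residence): it has marker C.
By R21 (it has marker C, it exceeds the LTV cap): it carries flag X1.
By R23 (it is in category Y): it is approved.
By R5 (it carries flag X1, it is in state Z): it is classified as D.
By R9 (it is classified as D, it has verified income): it has marker V.
By R20 (it is approved, it carries flag N1): it is tagged L.
By R25 (it has marker V, it is tagged L): it has marker E.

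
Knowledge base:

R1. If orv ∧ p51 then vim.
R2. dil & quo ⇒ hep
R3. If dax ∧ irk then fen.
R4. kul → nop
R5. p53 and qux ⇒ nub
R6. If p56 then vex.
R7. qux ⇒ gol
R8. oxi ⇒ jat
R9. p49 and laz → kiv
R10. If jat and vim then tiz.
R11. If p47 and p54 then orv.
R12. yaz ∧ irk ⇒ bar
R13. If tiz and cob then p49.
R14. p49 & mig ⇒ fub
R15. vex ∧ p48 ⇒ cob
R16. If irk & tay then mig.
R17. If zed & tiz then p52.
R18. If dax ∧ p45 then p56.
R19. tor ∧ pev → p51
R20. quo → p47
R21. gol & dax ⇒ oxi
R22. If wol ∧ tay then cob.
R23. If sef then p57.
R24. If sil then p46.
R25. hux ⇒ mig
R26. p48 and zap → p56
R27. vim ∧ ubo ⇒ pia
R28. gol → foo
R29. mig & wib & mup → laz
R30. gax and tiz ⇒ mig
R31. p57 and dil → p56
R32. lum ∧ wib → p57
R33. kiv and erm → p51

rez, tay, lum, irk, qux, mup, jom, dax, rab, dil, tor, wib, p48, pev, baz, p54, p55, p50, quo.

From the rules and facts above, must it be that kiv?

gol  (by R7: qux)
mig  (by R16: irk, tay)
p51  (by R19: tor, pev)
p47  (by R20: quo)
oxi  (by R21: gol, dax)
laz  (by R29: mig, wib, mup)
p57  (by R32: lum, wib)
jat  (by R8: oxi)
orv  (by R11: p47, p54)
p56  (by R31: p57, dil)
vim  (by R1: orv, p51)
vex  (by R6: p56)
tiz  (by R10: jat, vim)
cob  (by R15: vex, p48)
p49  (by R13: tiz, cob)
kiv  (by R9: p49, laz)

Yes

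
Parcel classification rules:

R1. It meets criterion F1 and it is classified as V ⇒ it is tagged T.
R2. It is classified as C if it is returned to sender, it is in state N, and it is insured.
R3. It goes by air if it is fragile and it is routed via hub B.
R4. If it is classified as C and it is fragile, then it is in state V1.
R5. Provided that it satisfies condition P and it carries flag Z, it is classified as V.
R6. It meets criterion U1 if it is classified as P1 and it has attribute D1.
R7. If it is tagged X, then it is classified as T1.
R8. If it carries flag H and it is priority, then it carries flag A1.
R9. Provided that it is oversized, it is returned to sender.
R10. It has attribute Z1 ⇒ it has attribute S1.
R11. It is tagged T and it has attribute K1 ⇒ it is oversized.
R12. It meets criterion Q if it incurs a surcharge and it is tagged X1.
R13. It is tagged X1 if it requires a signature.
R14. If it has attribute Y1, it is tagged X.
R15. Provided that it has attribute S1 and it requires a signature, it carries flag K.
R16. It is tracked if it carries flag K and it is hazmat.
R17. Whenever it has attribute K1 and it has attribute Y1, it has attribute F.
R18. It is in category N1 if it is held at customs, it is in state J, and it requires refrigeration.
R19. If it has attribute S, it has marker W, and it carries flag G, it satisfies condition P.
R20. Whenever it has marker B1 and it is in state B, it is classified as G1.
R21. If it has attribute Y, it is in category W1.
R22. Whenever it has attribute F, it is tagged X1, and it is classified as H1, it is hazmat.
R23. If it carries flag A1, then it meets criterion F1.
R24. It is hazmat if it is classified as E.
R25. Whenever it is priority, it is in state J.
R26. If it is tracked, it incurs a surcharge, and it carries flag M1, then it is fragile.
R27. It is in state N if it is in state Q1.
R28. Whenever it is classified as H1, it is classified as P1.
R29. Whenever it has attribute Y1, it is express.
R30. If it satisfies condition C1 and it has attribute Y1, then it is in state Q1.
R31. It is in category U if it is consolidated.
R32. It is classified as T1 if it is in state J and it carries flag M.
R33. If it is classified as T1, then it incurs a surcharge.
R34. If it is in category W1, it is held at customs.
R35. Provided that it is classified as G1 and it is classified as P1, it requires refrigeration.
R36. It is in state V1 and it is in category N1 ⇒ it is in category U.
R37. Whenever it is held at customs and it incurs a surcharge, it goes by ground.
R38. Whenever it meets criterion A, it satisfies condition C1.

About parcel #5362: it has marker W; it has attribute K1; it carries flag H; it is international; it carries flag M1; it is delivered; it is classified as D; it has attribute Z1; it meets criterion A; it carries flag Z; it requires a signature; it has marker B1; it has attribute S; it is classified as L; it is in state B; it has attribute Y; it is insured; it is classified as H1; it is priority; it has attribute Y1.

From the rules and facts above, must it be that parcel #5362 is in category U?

Forward chaining from the given facts derives: carries flag A1, has attribute S1, is tagged X1, is tagged X, carries flag K, has attribute F, is classified as G1, is in category W1, is hazmat, meets criterion F1, is in state J, is classified as P1, is express, is held at customs, requires refrigeration, satisfies condition C1, is classified as T1, is tracked, is in category N1, is in state Q1, incurs a surcharge, goes by ground, meets criterion Q, is fragile, is in state N.
Rules concluding "it is in category U": R31 needs "it is consolidated"; R36 needs "it is in state V1" — none of these are established.

No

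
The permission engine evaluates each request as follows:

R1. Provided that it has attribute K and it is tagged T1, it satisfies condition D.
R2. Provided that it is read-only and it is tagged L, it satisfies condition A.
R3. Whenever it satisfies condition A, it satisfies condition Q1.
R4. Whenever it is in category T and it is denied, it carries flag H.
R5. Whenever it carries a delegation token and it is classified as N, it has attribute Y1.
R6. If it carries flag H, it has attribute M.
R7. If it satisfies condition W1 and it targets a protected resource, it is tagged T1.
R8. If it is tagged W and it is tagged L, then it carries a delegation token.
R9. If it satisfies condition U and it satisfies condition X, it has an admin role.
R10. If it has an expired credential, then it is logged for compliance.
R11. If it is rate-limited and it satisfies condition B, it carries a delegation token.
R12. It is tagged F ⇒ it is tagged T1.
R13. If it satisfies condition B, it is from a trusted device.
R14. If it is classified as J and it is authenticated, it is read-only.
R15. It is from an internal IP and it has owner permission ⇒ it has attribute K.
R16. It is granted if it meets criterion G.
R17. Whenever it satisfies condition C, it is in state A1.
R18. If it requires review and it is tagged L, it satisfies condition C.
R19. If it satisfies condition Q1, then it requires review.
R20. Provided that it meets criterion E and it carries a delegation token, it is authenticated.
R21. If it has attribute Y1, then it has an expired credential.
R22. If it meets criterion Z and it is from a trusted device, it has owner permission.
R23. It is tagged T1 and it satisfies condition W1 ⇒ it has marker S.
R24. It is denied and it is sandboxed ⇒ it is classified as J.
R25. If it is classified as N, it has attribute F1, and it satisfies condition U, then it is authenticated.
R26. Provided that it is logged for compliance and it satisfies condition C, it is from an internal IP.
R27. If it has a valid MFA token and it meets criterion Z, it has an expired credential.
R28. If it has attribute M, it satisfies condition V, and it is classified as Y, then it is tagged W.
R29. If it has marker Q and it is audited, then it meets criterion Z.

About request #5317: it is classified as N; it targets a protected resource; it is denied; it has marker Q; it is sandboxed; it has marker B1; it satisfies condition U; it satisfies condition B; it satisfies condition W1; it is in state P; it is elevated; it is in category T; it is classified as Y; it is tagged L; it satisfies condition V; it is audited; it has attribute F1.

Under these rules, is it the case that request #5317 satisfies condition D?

By R4 (it is in category T, it is denied): it carries flag H.
By R6 (it carries flag H): it has attribute M.
By R7 (it satisfies condition W1, it targets a protected resource): it is tagged T1.
By R13 (it satisfies condition B): it is from a trusted device.
By R24 (it is denied, it is sandboxed): it is classified as J.
By R25 (it is classified as N, it has attribute F1, it satisfies condition U): it is authenticated.
By R28 (it has attribute M, it satisfies condition V, it is classified as Y): it is tagged W.
By R29 (it has marker Q, it is audited): it meets criterion Z.
By R8 (it is tagged W, it is tagged L): it carries a delegation token.
By R14 (it is classified as J, it is authenticated): it is read-only.
By R22 (it meets criterion Z, it is from a trusted device): it has owner permission.
By R2 (it is read-only, it is tagged L): it satisfies condition A.
By R3 (it satisfies condition A): it satisfies condition Q1.
By R5 (it carries a delegation token, it is classified as N): it has attribute Y1.
By R19 (it satisfies condition Q1): it requires review.
By R21 (it has attribute Y1): it has an expired credential.
By R10 (it has an expired credential): it is logged for compliance.
By R18 (it requires review, it is tagged L): it satisfies condition C.
By R26 (it is logged for compliance, it satisfies condition C): it is from an internal IP.
By R15 (it is from an internal IP, it has owner permission): it has attribute K.
By R1 (it has attribute K, it is tagged T1): it satisfies condition D.

Yes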